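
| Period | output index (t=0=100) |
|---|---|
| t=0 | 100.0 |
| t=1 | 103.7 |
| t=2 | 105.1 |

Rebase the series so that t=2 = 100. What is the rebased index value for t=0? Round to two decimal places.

Rebased(t=0) = 100.0 / 105.1 × 100 = 95.1475

95.15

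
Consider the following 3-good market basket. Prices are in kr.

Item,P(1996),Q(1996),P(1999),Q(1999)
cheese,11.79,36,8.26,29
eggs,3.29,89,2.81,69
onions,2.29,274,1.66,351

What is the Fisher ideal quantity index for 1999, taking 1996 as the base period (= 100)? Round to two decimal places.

101.73

Laspeyres component (base-period weights):
ΣP(1996)Q(1999) = 11.79×29 + 3.29×69 + 2.29×351 = 341.91 + 227.01 + 803.79 = 1372.71
ΣP(1996)Q(1996) = 11.79×36 + 3.29×89 + 2.29×274 = 424.44 + 292.81 + 627.46 = 1344.71
L = 1372.71 / 1344.71 × 100 = 102.0822
Paasche component (current-period weights):
ΣP(1999)Q(1999) = 8.26×29 + 2.81×69 + 1.66×351 = 239.54 + 193.89 + 582.66 = 1016.09
ΣP(1999)Q(1996) = 8.26×36 + 2.81×89 + 1.66×274 = 297.36 + 250.09 + 454.84 = 1002.29
P = 1016.09 / 1002.29 × 100 = 101.3768
Fisher = √(L × P) = √(102.0822 × 101.3768) = 101.7289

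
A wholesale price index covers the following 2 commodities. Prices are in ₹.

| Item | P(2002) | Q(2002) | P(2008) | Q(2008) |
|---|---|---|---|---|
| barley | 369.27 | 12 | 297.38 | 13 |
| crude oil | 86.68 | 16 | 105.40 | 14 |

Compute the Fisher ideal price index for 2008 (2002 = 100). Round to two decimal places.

89.57

Laspeyres component (base-period weights):
ΣP(2008)Q(2002) = 297.38×12 + 105.40×16 = 3568.56 + 1686.4 = 5254.96
ΣP(2002)Q(2002) = 369.27×12 + 86.68×16 = 4431.24 + 1386.88 = 5818.12
L = 5254.96 / 5818.12 × 100 = 90.3206
Paasche component (current-period weights):
ΣP(2008)Q(2008) = 297.38×13 + 105.40×14 = 3865.94 + 1475.6 = 5341.54
ΣP(2002)Q(2008) = 369.27×13 + 86.68×14 = 4800.51 + 1213.52 = 6014.03
P = 5341.54 / 6014.03 × 100 = 88.8180
Fisher = √(L × P) = √(90.3206 × 88.8180) = 89.5661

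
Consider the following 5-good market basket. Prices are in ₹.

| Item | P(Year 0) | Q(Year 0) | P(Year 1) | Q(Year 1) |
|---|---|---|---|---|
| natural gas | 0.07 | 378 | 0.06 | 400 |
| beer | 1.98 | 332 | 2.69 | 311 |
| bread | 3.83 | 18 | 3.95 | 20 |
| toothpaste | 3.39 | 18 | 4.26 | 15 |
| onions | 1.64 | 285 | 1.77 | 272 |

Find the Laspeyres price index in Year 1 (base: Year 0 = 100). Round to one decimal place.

Laspeyres price index uses base-period quantities as weights.
ΣP(Year 1)·Q(Year 0) = 0.06×378 + 2.69×332 + 3.95×18 + 4.26×18 + 1.77×285 = 22.68 + 893.08 + 71.1 + 76.68 + 504.45 = 1567.99
ΣP(Year 0)·Q(Year 0) = 0.07×378 + 1.98×332 + 3.83×18 + 3.39×18 + 1.64×285 = 26.46 + 657.36 + 68.94 + 61.02 + 467.4 = 1281.18
Index = 1567.99 / 1281.18 × 100 = 122.3864

122.4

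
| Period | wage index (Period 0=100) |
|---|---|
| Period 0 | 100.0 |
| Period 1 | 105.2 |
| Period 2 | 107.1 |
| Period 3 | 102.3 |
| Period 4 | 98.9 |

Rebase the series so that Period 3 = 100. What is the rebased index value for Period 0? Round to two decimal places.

Rebased(Period 0) = 100.0 / 102.3 × 100 = 97.7517

97.75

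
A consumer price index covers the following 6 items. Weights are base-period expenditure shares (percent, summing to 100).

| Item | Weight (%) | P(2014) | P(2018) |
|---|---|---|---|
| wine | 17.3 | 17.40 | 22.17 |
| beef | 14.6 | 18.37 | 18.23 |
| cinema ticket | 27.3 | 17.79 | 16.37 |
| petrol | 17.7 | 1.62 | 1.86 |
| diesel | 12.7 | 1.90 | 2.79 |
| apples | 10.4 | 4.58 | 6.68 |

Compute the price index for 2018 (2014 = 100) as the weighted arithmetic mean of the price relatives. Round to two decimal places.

wine: 17.3 × (22.17/17.40) = 17.3 × 1.274138 = 22.0426
beef: 14.6 × (18.23/18.37) = 14.6 × 0.992379 = 14.4887
cinema ticket: 27.3 × (16.37/17.79) = 27.3 × 0.920180 = 25.1209
petrol: 17.7 × (1.86/1.62) = 17.7 × 1.148148 = 20.3222
diesel: 12.7 × (2.79/1.90) = 12.7 × 1.468421 = 18.6489
apples: 10.4 × (6.68/4.58) = 10.4 × 1.458515 = 15.1686
Index = Σ wᵢ·(p₁ᵢ/p₀ᵢ) = 22.0426 + 14.4887 + 25.1209 + 20.3222 + 18.6489 + 15.1686 = 115.7920

115.79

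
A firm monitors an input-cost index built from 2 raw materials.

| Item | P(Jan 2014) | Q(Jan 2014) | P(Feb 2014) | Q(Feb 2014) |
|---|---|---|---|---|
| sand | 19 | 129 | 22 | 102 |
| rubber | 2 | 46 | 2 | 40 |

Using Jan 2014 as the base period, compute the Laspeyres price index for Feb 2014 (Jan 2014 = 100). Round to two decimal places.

Laspeyres price index uses base-period quantities as weights.
ΣP(Feb 2014)·Q(Jan 2014) = 22×129 + 2×46 = 2838 + 92 = 2930
ΣP(Jan 2014)·Q(Jan 2014) = 19×129 + 2×46 = 2451 + 92 = 2543
Index = 2930 / 2543 × 100 = 115.2182

115.22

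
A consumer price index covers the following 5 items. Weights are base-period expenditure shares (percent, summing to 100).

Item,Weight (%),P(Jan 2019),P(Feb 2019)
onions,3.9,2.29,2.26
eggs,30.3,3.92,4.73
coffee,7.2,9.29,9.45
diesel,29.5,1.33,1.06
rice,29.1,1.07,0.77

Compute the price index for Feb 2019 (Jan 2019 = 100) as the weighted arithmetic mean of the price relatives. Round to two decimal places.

92.19

onions: 3.9 × (2.26/2.29) = 3.9 × 0.986900 = 3.8489
eggs: 30.3 × (4.73/3.92) = 30.3 × 1.206633 = 36.5610
coffee: 7.2 × (9.45/9.29) = 7.2 × 1.017223 = 7.3240
diesel: 29.5 × (1.06/1.33) = 29.5 × 0.796992 = 23.5113
rice: 29.1 × (0.77/1.07) = 29.1 × 0.719626 = 20.9411
Index = Σ wᵢ·(p₁ᵢ/p₀ᵢ) = 3.8489 + 36.5610 + 7.3240 + 23.5113 + 20.9411 = 92.1863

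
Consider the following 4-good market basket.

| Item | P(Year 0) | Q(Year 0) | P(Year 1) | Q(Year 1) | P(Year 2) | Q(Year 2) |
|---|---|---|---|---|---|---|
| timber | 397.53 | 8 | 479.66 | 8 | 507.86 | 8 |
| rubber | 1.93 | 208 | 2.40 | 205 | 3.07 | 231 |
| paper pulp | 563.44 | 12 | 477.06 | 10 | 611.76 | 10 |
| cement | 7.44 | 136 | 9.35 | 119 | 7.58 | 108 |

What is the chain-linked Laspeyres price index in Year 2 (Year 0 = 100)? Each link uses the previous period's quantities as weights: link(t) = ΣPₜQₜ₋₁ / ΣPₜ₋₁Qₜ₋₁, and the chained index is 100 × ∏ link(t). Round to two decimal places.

Link Year 0→Year 1:
ΣP(Year 1)Q(Year 0) = 479.66×8 + 2.40×208 + 477.06×12 + 9.35×136 = 3837.28 + 499.2 + 5724.72 + 1271.6 = 11332.8
ΣP(Year 0)Q(Year 0) = 397.53×8 + 1.93×208 + 563.44×12 + 7.44×136 = 3180.24 + 401.44 + 6761.28 + 1011.84 = 11354.8
link = 11332.8/11354.8 = 0.998062
Link Year 1→Year 2:
ΣP(Year 2)Q(Year 1) = 507.86×8 + 3.07×205 + 611.76×10 + 7.58×119 = 4062.88 + 629.35 + 6117.6 + 902.02 = 11711.85
ΣP(Year 1)Q(Year 1) = 479.66×8 + 2.40×205 + 477.06×10 + 9.35×119 = 3837.28 + 492 + 4770.6 + 1112.65 = 10212.53
link = 11711.85/10212.53 = 1.146812
Chained index = 100 × 0.998062 × 1.146812 = 114.4590

114.46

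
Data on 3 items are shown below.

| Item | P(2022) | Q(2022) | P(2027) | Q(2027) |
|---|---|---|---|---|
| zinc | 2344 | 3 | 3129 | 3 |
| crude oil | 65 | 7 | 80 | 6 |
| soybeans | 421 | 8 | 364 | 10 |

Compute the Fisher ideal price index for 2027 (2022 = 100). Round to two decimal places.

Laspeyres component (base-period weights):
ΣP(2027)Q(2022) = 3129×3 + 80×7 + 364×8 = 9387 + 560 + 2912 = 12859
ΣP(2022)Q(2022) = 2344×3 + 65×7 + 421×8 = 7032 + 455 + 3368 = 10855
L = 12859 / 10855 × 100 = 118.4615
Paasche component (current-period weights):
ΣP(2027)Q(2027) = 3129×3 + 80×6 + 364×10 = 9387 + 480 + 3640 = 13507
ΣP(2022)Q(2027) = 2344×3 + 65×6 + 421×10 = 7032 + 390 + 4210 = 11632
P = 13507 / 11632 × 100 = 116.1193
Fisher = √(L × P) = √(118.4615 × 116.1193) = 117.2846

117.28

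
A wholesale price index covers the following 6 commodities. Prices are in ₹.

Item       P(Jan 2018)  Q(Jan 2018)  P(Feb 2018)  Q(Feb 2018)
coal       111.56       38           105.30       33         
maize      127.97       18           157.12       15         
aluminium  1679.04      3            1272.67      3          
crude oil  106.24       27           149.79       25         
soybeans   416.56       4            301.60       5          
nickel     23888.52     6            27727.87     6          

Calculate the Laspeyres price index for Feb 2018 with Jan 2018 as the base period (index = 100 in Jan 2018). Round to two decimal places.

114.31

Laspeyres price index uses base-period quantities as weights.
ΣP(Feb 2018)·Q(Jan 2018) = 105.30×38 + 157.12×18 + 1272.67×3 + 149.79×27 + 301.60×4 + 27727.87×6 = 4001.4 + 2828.16 + 3818.01 + 4044.33 + 1206.4 + 166367.22 = 182265.52
ΣP(Jan 2018)·Q(Jan 2018) = 111.56×38 + 127.97×18 + 1679.04×3 + 106.24×27 + 416.56×4 + 23888.52×6 = 4239.28 + 2303.46 + 5037.12 + 2868.48 + 1666.24 + 143331.12 = 159445.7
Index = 182265.52 / 159445.7 × 100 = 114.3120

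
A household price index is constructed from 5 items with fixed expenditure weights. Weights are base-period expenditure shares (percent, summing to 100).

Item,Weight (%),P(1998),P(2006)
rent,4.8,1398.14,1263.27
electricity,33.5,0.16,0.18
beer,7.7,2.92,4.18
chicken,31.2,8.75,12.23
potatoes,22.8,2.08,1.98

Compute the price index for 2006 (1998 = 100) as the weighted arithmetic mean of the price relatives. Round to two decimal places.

rent: 4.8 × (1263.27/1398.14) = 4.8 × 0.903536 = 4.3370
electricity: 33.5 × (0.18/0.16) = 33.5 × 1.125000 = 37.6875
beer: 7.7 × (4.18/2.92) = 7.7 × 1.431507 = 11.0226
chicken: 31.2 × (12.23/8.75) = 31.2 × 1.397714 = 43.6087
potatoes: 22.8 × (1.98/2.08) = 22.8 × 0.951923 = 21.7038
Index = Σ wᵢ·(p₁ᵢ/p₀ᵢ) = 4.3370 + 37.6875 + 11.0226 + 43.6087 + 21.7038 = 118.3596

118.36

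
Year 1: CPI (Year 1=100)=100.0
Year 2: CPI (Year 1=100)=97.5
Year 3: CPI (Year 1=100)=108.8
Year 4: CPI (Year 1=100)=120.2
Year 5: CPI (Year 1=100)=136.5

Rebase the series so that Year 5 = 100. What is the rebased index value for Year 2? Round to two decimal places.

Rebased(Year 2) = 97.5 / 136.5 × 100 = 71.4286

71.43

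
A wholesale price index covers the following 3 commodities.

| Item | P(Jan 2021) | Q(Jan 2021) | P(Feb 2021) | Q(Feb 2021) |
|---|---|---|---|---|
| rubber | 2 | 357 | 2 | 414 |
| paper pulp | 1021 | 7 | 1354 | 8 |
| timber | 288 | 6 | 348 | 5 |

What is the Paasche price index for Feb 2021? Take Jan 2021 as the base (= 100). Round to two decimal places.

128.40

Paasche price index uses current-period quantities as weights.
ΣP(Feb 2021)·Q(Feb 2021) = 2×414 + 1354×8 + 348×5 = 828 + 10832 + 1740 = 13400
ΣP(Jan 2021)·Q(Feb 2021) = 2×414 + 1021×8 + 288×5 = 828 + 8168 + 1440 = 10436
Index = 13400 / 10436 × 100 = 128.4017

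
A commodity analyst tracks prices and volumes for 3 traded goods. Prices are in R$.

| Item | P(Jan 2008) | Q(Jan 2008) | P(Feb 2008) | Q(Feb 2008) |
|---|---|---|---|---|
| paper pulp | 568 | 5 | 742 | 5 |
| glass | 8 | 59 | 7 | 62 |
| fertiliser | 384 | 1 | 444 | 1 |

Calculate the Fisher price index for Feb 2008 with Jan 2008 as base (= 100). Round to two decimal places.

Laspeyres component (base-period weights):
ΣP(Feb 2008)Q(Jan 2008) = 742×5 + 7×59 + 444×1 = 3710 + 413 + 444 = 4567
ΣP(Jan 2008)Q(Jan 2008) = 568×5 + 8×59 + 384×1 = 2840 + 472 + 384 = 3696
L = 4567 / 3696 × 100 = 123.5660
Paasche component (current-period weights):
ΣP(Feb 2008)Q(Feb 2008) = 742×5 + 7×62 + 444×1 = 3710 + 434 + 444 = 4588
ΣP(Jan 2008)Q(Feb 2008) = 568×5 + 8×62 + 384×1 = 2840 + 496 + 384 = 3720
P = 4588 / 3720 × 100 = 123.3333
Fisher = √(L × P) = √(123.5660 × 123.3333) = 123.4496

123.45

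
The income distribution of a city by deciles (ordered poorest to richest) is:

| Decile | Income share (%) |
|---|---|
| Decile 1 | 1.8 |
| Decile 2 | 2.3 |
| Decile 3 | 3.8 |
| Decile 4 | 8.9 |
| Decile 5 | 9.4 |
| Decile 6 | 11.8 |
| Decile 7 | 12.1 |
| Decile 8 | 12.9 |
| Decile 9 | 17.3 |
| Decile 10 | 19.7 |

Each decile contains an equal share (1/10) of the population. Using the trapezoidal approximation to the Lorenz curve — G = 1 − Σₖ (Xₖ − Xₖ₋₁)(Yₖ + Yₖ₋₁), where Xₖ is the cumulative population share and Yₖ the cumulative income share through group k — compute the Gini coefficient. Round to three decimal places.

0.324

Cumulative income shares Yₖ: 0.0180, 0.0410, 0.0790, 0.1680, 0.2620, 0.3800, 0.5010, 0.6300, 0.8030, 1.0000
Σ (Xₖ−Xₖ₋₁)(Yₖ+Yₖ₋₁) = (1/10)(0.0180+0.0000) + (1/10)(0.0410+0.0180) + (1/10)(0.0790+0.0410) + (1/10)(0.1680+0.0790) + (1/10)(0.2620+0.1680) + (1/10)(0.3800+0.2620) + (1/10)(0.5010+0.3800) + (1/10)(0.6300+0.5010) + (1/10)(0.8030+0.6300) + (1/10)(1.0000+0.8030)
  = 0.0018 + 0.0059 + 0.0120 + 0.0247 + 0.0430 + 0.0642 + 0.0881 + 0.1131 + 0.1433 + 0.1803 = 0.6764
G = 1 − 0.6764 = 0.3236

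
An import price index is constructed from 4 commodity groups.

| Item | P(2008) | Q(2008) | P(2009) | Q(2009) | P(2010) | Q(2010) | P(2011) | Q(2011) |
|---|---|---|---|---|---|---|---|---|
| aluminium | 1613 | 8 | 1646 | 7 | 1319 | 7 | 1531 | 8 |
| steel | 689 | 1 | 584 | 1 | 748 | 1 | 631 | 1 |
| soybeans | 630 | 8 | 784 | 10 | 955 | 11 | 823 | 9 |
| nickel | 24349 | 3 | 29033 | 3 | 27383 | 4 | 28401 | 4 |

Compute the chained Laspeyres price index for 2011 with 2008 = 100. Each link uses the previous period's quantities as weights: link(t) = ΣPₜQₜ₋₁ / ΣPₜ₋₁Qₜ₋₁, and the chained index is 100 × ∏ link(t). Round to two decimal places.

Link 2008→2009:
ΣP(2009)Q(2008) = 1646×8 + 584×1 + 784×8 + 29033×3 = 13168 + 584 + 6272 + 87099 = 107123
ΣP(2008)Q(2008) = 1613×8 + 689×1 + 630×8 + 24349×3 = 12904 + 689 + 5040 + 73047 = 91680
link = 107123/91680 = 1.168445
Link 2009→2010:
ΣP(2010)Q(2009) = 1319×7 + 748×1 + 955×10 + 27383×3 = 9233 + 748 + 9550 + 82149 = 101680
ΣP(2009)Q(2009) = 1646×7 + 584×1 + 784×10 + 29033×3 = 11522 + 584 + 7840 + 87099 = 107045
link = 101680/107045 = 0.949881
Link 2010→2011:
ΣP(2011)Q(2010) = 1531×7 + 631×1 + 823×11 + 28401×4 = 10717 + 631 + 9053 + 113604 = 134005
ΣP(2010)Q(2010) = 1319×7 + 748×1 + 955×11 + 27383×4 = 9233 + 748 + 10505 + 109532 = 130018
link = 134005/130018 = 1.030665
Chained index = 100 × 1.168445 × 0.949881 × 1.030665 = 114.3918

114.39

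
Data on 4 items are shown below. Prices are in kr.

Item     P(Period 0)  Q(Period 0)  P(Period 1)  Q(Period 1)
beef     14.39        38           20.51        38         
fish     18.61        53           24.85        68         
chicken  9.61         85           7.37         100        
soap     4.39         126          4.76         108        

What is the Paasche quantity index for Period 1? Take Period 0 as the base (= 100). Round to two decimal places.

111.97

Paasche quantity index uses current-period prices as weights.
ΣP(Period 1)·Q(Period 1) = 20.51×38 + 24.85×68 + 7.37×100 + 4.76×108 = 779.38 + 1689.8 + 737 + 514.08 = 3720.26
ΣP(Period 1)·Q(Period 0) = 20.51×38 + 24.85×53 + 7.37×85 + 4.76×126 = 779.38 + 1317.05 + 626.45 + 599.76 = 3322.64
Index = 3720.26 / 3322.64 × 100 = 111.9670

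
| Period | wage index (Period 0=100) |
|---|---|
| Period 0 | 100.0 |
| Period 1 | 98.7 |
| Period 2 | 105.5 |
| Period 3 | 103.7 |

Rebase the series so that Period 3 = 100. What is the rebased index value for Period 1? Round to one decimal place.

95.2

Rebased(Period 1) = 98.7 / 103.7 × 100 = 95.1784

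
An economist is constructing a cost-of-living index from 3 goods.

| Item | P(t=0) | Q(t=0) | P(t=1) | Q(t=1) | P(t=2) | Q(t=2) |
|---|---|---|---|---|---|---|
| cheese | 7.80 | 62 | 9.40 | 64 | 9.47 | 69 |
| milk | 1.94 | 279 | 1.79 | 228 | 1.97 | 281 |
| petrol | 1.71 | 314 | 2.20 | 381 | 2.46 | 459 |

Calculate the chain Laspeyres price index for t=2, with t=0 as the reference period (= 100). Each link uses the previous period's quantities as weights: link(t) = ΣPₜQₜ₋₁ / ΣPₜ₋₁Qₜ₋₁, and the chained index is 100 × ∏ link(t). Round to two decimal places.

122.41

Link t=0→t=1:
ΣP(t=1)Q(t=0) = 9.40×62 + 1.79×279 + 2.20×314 = 582.8 + 499.41 + 690.8 = 1773.01
ΣP(t=0)Q(t=0) = 7.80×62 + 1.94×279 + 1.71×314 = 483.6 + 541.26 + 536.94 = 1561.8
link = 1773.01/1561.8 = 1.135235
Link t=1→t=2:
ΣP(t=2)Q(t=1) = 9.47×64 + 1.97×228 + 2.46×381 = 606.08 + 449.16 + 937.26 = 1992.5
ΣP(t=1)Q(t=1) = 9.40×64 + 1.79×228 + 2.20×381 = 601.6 + 408.12 + 838.2 = 1847.92
link = 1992.5/1847.92 = 1.078239
Chained index = 100 × 1.135235 × 1.078239 = 122.4055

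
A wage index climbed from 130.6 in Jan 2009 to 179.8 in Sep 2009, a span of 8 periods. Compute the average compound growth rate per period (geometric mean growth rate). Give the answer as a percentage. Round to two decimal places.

4.08%

Growth factor = (179.8/130.6)^(1/8) = (1.376723)^(1/8) = 1.040773
Growth rate = 1.040773 − 1 = 0.040773 = 4.0773%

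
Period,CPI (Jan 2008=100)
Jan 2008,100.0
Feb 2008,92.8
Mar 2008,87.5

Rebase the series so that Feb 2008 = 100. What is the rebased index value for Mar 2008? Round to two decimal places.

Rebased(Mar 2008) = 87.5 / 92.8 × 100 = 94.2888

94.29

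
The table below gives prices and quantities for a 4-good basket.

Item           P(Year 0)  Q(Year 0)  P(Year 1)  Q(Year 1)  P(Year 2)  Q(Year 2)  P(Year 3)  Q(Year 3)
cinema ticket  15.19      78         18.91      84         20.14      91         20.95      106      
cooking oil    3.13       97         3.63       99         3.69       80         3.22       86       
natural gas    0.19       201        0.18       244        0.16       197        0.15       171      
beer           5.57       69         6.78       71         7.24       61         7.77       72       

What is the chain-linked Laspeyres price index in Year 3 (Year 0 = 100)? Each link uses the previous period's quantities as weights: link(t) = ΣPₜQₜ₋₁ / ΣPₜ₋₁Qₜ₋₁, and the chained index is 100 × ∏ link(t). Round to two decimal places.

Link Year 0→Year 1:
ΣP(Year 1)Q(Year 0) = 18.91×78 + 3.63×97 + 0.18×201 + 6.78×69 = 1474.98 + 352.11 + 36.18 + 467.82 = 2331.09
ΣP(Year 0)Q(Year 0) = 15.19×78 + 3.13×97 + 0.19×201 + 5.57×69 = 1184.82 + 303.61 + 38.19 + 384.33 = 1910.95
link = 2331.09/1910.95 = 1.219859
Link Year 1→Year 2:
ΣP(Year 2)Q(Year 1) = 20.14×84 + 3.69×99 + 0.16×244 + 7.24×71 = 1691.76 + 365.31 + 39.04 + 514.04 = 2610.15
ΣP(Year 1)Q(Year 1) = 18.91×84 + 3.63×99 + 0.18×244 + 6.78×71 = 1588.44 + 359.37 + 43.92 + 481.38 = 2473.11
link = 2610.15/2473.11 = 1.055412
Link Year 2→Year 3:
ΣP(Year 3)Q(Year 2) = 20.95×91 + 3.22×80 + 0.15×197 + 7.77×61 = 1906.45 + 257.6 + 29.55 + 473.97 = 2667.57
ΣP(Year 2)Q(Year 2) = 20.14×91 + 3.69×80 + 0.16×197 + 7.24×61 = 1832.74 + 295.2 + 31.52 + 441.64 = 2601.1
link = 2667.57/2601.1 = 1.025555
Chained index = 100 × 1.219859 × 1.055412 × 1.025555 = 132.0354

132.04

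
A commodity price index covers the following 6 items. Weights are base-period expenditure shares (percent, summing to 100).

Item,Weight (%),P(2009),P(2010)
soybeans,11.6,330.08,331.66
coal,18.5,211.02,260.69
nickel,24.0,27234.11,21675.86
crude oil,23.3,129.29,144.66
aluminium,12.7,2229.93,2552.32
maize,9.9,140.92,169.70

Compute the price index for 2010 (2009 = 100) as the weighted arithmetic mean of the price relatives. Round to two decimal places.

106.14

soybeans: 11.6 × (331.66/330.08) = 11.6 × 1.004787 = 11.6555
coal: 18.5 × (260.69/211.02) = 18.5 × 1.235381 = 22.8545
nickel: 24.0 × (21675.86/27234.11) = 24.0 × 0.795909 = 19.1018
crude oil: 23.3 × (144.66/129.29) = 23.3 × 1.118880 = 26.0699
aluminium: 12.7 × (2552.32/2229.93) = 12.7 × 1.144574 = 14.5361
maize: 9.9 × (169.70/140.92) = 9.9 × 1.204229 = 11.9219
Index = Σ wᵢ·(p₁ᵢ/p₀ᵢ) = 11.6555 + 22.8545 + 19.1018 + 26.0699 + 14.5361 + 11.9219 = 106.1397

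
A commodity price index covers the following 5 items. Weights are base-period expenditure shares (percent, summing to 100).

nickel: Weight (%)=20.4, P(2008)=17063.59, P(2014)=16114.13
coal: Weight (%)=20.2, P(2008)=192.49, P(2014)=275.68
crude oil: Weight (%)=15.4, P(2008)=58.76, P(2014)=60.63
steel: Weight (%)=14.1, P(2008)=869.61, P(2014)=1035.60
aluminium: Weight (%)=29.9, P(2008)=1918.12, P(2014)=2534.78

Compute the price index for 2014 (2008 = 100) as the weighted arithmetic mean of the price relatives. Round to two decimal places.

nickel: 20.4 × (16114.13/17063.59) = 20.4 × 0.944358 = 19.2649
coal: 20.2 × (275.68/192.49) = 20.2 × 1.432178 = 28.9300
crude oil: 15.4 × (60.63/58.76) = 15.4 × 1.031824 = 15.8901
steel: 14.1 × (1035.60/869.61) = 14.1 × 1.190879 = 16.7914
aluminium: 29.9 × (2534.78/1918.12) = 29.9 × 1.321492 = 39.5126
Index = Σ wᵢ·(p₁ᵢ/p₀ᵢ) = 19.2649 + 28.9300 + 15.8901 + 16.7914 + 39.5126 = 120.3890

120.39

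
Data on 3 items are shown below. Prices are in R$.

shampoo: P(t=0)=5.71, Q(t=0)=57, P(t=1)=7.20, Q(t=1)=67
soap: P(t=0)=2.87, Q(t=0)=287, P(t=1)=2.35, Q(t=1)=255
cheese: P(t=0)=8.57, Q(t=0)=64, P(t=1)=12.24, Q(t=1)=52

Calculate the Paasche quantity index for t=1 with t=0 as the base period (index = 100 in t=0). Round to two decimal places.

Paasche quantity index uses current-period prices as weights.
ΣP(t=1)·Q(t=1) = 7.20×67 + 2.35×255 + 12.24×52 = 482.4 + 599.25 + 636.48 = 1718.13
ΣP(t=1)·Q(t=0) = 7.20×57 + 2.35×287 + 12.24×64 = 410.4 + 674.45 + 783.36 = 1868.21
Index = 1718.13 / 1868.21 × 100 = 91.9666

91.97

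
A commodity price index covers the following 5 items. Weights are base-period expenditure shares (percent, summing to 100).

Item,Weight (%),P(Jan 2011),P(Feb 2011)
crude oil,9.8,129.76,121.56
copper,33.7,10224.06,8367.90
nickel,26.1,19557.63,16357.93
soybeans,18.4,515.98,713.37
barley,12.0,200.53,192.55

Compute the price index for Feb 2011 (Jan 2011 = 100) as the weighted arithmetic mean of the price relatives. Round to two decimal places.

95.55

crude oil: 9.8 × (121.56/129.76) = 9.8 × 0.936806 = 9.1807
copper: 33.7 × (8367.90/10224.06) = 33.7 × 0.818452 = 27.5818
nickel: 26.1 × (16357.93/19557.63) = 26.1 × 0.836396 = 21.8299
soybeans: 18.4 × (713.37/515.98) = 18.4 × 1.382554 = 25.4390
barley: 12.0 × (192.55/200.53) = 12.0 × 0.960205 = 11.5225
Index = Σ wᵢ·(p₁ᵢ/p₀ᵢ) = 9.1807 + 27.5818 + 21.8299 + 25.4390 + 11.5225 = 95.5539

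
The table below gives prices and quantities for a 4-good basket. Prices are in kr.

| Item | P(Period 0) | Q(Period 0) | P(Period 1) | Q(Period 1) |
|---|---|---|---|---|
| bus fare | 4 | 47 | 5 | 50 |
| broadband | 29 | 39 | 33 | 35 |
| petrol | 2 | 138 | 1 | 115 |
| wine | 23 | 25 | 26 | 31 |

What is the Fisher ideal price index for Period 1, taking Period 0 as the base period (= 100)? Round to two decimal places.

Laspeyres component (base-period weights):
ΣP(Period 1)Q(Period 0) = 5×47 + 33×39 + 1×138 + 26×25 = 235 + 1287 + 138 + 650 = 2310
ΣP(Period 0)Q(Period 0) = 4×47 + 29×39 + 2×138 + 23×25 = 188 + 1131 + 276 + 575 = 2170
L = 2310 / 2170 × 100 = 106.4516
Paasche component (current-period weights):
ΣP(Period 1)Q(Period 1) = 5×50 + 33×35 + 1×115 + 26×31 = 250 + 1155 + 115 + 806 = 2326
ΣP(Period 0)Q(Period 1) = 4×50 + 29×35 + 2×115 + 23×31 = 200 + 1015 + 230 + 713 = 2158
P = 2326 / 2158 × 100 = 107.7850
Fisher = √(L × P) = √(106.4516 × 107.7850) = 107.1162

107.12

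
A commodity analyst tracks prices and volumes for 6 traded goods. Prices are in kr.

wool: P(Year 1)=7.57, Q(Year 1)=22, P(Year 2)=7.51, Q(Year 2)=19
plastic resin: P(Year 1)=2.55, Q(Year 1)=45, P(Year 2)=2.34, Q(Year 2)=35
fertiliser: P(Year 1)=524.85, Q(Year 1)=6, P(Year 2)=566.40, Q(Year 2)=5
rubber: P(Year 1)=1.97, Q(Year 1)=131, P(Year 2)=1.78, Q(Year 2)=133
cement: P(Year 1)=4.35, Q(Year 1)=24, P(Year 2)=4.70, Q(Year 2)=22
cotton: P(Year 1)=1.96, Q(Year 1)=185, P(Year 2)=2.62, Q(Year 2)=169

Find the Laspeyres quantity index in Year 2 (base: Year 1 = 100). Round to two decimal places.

Laspeyres quantity index uses base-period prices as weights.
ΣP(Year 1)·Q(Year 2) = 7.57×19 + 2.55×35 + 524.85×5 + 1.97×133 + 4.35×22 + 1.96×169 = 143.83 + 89.25 + 2624.25 + 262.01 + 95.7 + 331.24 = 3546.28
ΣP(Year 1)·Q(Year 1) = 7.57×22 + 2.55×45 + 524.85×6 + 1.97×131 + 4.35×24 + 1.96×185 = 166.54 + 114.75 + 3149.1 + 258.07 + 104.4 + 362.6 = 4155.46
Index = 3546.28 / 4155.46 × 100 = 85.3403

85.34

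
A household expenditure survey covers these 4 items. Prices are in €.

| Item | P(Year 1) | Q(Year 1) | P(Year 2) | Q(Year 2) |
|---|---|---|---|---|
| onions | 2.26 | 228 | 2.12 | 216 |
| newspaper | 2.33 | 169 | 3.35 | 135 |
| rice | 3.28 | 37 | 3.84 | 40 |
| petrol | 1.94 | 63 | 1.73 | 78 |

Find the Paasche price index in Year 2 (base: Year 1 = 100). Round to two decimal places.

Paasche price index uses current-period quantities as weights.
ΣP(Year 2)·Q(Year 2) = 2.12×216 + 3.35×135 + 3.84×40 + 1.73×78 = 457.92 + 452.25 + 153.6 + 134.94 = 1198.71
ΣP(Year 1)·Q(Year 2) = 2.26×216 + 2.33×135 + 3.28×40 + 1.94×78 = 488.16 + 314.55 + 131.2 + 151.32 = 1085.23
Index = 1198.71 / 1085.23 × 100 = 110.4568

110.46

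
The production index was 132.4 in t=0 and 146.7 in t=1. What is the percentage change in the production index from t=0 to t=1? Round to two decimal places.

10.80%

Change = (146.7 − 132.4) / 132.4 × 100
       = 14.3 / 132.4 × 100 = 10.8006%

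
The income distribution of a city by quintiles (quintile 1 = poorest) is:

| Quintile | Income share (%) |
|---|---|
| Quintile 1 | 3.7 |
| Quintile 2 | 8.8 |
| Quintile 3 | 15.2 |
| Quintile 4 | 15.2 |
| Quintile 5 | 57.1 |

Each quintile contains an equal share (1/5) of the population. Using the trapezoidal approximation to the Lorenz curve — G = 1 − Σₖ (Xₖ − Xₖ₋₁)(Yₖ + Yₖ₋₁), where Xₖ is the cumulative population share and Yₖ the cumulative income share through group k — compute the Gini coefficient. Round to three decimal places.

Cumulative income shares Yₖ: 0.0370, 0.1250, 0.2770, 0.4290, 1.0000
Σ (Xₖ−Xₖ₋₁)(Yₖ+Yₖ₋₁) = (1/5)(0.0370+0.0000) + (1/5)(0.1250+0.0370) + (1/5)(0.2770+0.1250) + (1/5)(0.4290+0.2770) + (1/5)(1.0000+0.4290)
  = 0.0074 + 0.0324 + 0.0804 + 0.1412 + 0.2858 = 0.5472
G = 1 − 0.5472 = 0.4528

0.453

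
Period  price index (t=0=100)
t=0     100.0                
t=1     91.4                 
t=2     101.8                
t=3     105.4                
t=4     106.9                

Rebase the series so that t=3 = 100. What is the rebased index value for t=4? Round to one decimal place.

Rebased(t=4) = 106.9 / 105.4 × 100 = 101.4231

101.4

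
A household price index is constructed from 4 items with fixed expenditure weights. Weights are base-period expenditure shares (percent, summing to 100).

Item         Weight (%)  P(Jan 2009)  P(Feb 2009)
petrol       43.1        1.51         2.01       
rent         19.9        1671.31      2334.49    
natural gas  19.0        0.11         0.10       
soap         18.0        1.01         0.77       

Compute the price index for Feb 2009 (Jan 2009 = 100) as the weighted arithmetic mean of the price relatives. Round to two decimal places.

petrol: 43.1 × (2.01/1.51) = 43.1 × 1.331126 = 57.3715
rent: 19.9 × (2334.49/1671.31) = 19.9 × 1.396803 = 27.7964
natural gas: 19.0 × (0.10/0.11) = 19.0 × 0.909091 = 17.2727
soap: 18.0 × (0.77/1.01) = 18.0 × 0.762376 = 13.7228
Index = Σ wᵢ·(p₁ᵢ/p₀ᵢ) = 57.3715 + 27.7964 + 17.2727 + 13.7228 = 116.1634

116.16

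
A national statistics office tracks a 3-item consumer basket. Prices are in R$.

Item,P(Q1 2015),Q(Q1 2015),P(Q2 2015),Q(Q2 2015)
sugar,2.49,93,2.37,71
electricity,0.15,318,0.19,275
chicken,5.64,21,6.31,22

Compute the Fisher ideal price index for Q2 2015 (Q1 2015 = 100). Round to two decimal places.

Laspeyres component (base-period weights):
ΣP(Q2 2015)Q(Q1 2015) = 2.37×93 + 0.19×318 + 6.31×21 = 220.41 + 60.42 + 132.51 = 413.34
ΣP(Q1 2015)Q(Q1 2015) = 2.49×93 + 0.15×318 + 5.64×21 = 231.57 + 47.7 + 118.44 = 397.71
L = 413.34 / 397.71 × 100 = 103.9300
Paasche component (current-period weights):
ΣP(Q2 2015)Q(Q2 2015) = 2.37×71 + 0.19×275 + 6.31×22 = 168.27 + 52.25 + 138.82 = 359.34
ΣP(Q1 2015)Q(Q2 2015) = 2.49×71 + 0.15×275 + 5.64×22 = 176.79 + 41.25 + 124.08 = 342.12
P = 359.34 / 342.12 × 100 = 105.0333
Fisher = √(L × P) = √(103.9300 × 105.0333) = 104.4802

104.48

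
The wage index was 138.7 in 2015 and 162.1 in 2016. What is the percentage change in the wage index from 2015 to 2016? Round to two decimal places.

16.87%

Change = (162.1 − 138.7) / 138.7 × 100
       = 23.4 / 138.7 × 100 = 16.8709%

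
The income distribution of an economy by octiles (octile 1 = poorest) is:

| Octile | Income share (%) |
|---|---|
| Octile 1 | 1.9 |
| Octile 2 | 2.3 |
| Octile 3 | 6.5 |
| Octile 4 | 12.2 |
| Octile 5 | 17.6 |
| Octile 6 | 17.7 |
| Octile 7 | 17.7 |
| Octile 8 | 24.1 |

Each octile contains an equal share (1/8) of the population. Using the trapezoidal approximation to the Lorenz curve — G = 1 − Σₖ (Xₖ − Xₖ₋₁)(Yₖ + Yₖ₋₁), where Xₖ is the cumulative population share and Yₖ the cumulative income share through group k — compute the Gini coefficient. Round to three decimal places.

0.339

Cumulative income shares Yₖ: 0.0190, 0.0420, 0.1070, 0.2290, 0.4050, 0.5820, 0.7590, 1.0000
Σ (Xₖ−Xₖ₋₁)(Yₖ+Yₖ₋₁) = (1/8)(0.0190+0.0000) + (1/8)(0.0420+0.0190) + (1/8)(0.1070+0.0420) + (1/8)(0.2290+0.1070) + (1/8)(0.4050+0.2290) + (1/8)(0.5820+0.4050) + (1/8)(0.7590+0.5820) + (1/8)(1.0000+0.7590)
  = 0.0024 + 0.0076 + 0.0186 + 0.0420 + 0.0793 + 0.1234 + 0.1676 + 0.2199 = 0.6608
G = 1 − 0.6608 = 0.3392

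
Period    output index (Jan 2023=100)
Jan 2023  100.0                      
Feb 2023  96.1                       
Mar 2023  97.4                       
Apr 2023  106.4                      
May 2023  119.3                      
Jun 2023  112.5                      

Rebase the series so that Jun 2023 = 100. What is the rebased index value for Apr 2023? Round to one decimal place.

Rebased(Apr 2023) = 106.4 / 112.5 × 100 = 94.5778

94.6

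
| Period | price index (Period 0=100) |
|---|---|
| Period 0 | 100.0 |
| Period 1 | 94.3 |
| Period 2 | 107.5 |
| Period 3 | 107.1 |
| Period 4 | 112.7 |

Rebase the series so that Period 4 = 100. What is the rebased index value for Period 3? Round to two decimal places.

Rebased(Period 3) = 107.1 / 112.7 × 100 = 95.0311

95.03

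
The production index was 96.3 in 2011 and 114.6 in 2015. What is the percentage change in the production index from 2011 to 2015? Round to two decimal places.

19.00%

Change = (114.6 − 96.3) / 96.3 × 100
       = 18.3 / 96.3 × 100 = 19.0031%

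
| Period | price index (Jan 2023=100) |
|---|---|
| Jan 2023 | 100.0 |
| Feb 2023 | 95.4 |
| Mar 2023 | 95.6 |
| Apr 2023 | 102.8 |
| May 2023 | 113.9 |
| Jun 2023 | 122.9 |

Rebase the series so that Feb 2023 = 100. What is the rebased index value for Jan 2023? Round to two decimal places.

104.82

Rebased(Jan 2023) = 100.0 / 95.4 × 100 = 104.8218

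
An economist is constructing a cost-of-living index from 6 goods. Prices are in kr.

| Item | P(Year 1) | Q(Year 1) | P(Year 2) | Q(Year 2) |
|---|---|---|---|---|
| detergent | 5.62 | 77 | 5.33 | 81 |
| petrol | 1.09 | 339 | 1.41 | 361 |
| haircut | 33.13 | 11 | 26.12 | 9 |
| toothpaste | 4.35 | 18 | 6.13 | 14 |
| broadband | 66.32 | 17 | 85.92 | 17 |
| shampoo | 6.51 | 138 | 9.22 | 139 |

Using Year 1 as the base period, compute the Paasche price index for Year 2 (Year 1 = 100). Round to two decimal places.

123.57

Paasche price index uses current-period quantities as weights.
ΣP(Year 2)·Q(Year 2) = 5.33×81 + 1.41×361 + 26.12×9 + 6.13×14 + 85.92×17 + 9.22×139 = 431.73 + 509.01 + 235.08 + 85.82 + 1460.64 + 1281.58 = 4003.86
ΣP(Year 1)·Q(Year 2) = 5.62×81 + 1.09×361 + 33.13×9 + 4.35×14 + 66.32×17 + 6.51×139 = 455.22 + 393.49 + 298.17 + 60.9 + 1127.44 + 904.89 = 3240.11
Index = 4003.86 / 3240.11 × 100 = 123.5717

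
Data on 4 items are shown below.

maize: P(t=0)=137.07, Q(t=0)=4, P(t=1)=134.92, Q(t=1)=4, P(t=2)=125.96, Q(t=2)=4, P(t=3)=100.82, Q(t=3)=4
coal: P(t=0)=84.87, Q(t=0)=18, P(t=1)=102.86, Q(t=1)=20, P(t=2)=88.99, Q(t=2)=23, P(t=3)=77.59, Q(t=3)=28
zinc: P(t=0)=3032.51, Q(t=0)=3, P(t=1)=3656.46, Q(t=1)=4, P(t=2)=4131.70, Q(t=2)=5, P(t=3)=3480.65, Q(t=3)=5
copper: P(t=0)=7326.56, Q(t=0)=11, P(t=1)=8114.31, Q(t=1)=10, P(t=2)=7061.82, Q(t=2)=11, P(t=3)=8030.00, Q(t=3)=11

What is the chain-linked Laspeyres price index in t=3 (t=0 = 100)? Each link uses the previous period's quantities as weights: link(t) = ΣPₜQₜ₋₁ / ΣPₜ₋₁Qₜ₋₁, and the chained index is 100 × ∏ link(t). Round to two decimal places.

108.75

Link t=0→t=1:
ΣP(t=1)Q(t=0) = 134.92×4 + 102.86×18 + 3656.46×3 + 8114.31×11 = 539.68 + 1851.48 + 10969.38 + 89257.41 = 102617.95
ΣP(t=0)Q(t=0) = 137.07×4 + 84.87×18 + 3032.51×3 + 7326.56×11 = 548.28 + 1527.66 + 9097.53 + 80592.16 = 91765.63
link = 102617.95/91765.63 = 1.118261
Link t=1→t=2:
ΣP(t=2)Q(t=1) = 125.96×4 + 88.99×20 + 4131.70×4 + 7061.82×10 = 503.84 + 1779.8 + 16526.8 + 70618.2 = 89428.64
ΣP(t=1)Q(t=1) = 134.92×4 + 102.86×20 + 3656.46×4 + 8114.31×10 = 539.68 + 2057.2 + 14625.84 + 81143.1 = 98365.82
link = 89428.64/98365.82 = 0.909143
Link t=2→t=3:
ΣP(t=3)Q(t=2) = 100.82×4 + 77.59×23 + 3480.65×5 + 8030.00×11 = 403.28 + 1784.57 + 17403.25 + 88330 = 107921.1
ΣP(t=2)Q(t=2) = 125.96×4 + 88.99×23 + 4131.70×5 + 7061.82×11 = 503.84 + 2046.77 + 20658.5 + 77680.02 = 100889.13
link = 107921.1/100889.13 = 1.069700
Chained index = 100 × 1.118261 × 0.909143 × 1.069700 = 108.7521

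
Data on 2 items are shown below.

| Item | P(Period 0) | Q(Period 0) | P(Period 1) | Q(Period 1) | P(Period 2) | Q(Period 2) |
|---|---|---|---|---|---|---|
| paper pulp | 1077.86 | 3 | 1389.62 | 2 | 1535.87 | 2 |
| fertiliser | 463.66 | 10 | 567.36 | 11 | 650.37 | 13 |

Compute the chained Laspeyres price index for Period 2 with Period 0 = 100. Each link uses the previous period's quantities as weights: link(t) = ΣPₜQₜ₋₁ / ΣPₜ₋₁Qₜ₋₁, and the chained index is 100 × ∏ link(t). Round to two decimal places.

141.78

Link Period 0→Period 1:
ΣP(Period 1)Q(Period 0) = 1389.62×3 + 567.36×10 = 4168.86 + 5673.6 = 9842.46
ΣP(Period 0)Q(Period 0) = 1077.86×3 + 463.66×10 = 3233.58 + 4636.6 = 7870.18
link = 9842.46/7870.18 = 1.250602
Link Period 1→Period 2:
ΣP(Period 2)Q(Period 1) = 1535.87×2 + 650.37×11 = 3071.74 + 7154.07 = 10225.81
ΣP(Period 1)Q(Period 1) = 1389.62×2 + 567.36×11 = 2779.24 + 6240.96 = 9020.2
link = 10225.81/9020.2 = 1.133657
Chained index = 100 × 1.250602 × 1.133657 = 141.7753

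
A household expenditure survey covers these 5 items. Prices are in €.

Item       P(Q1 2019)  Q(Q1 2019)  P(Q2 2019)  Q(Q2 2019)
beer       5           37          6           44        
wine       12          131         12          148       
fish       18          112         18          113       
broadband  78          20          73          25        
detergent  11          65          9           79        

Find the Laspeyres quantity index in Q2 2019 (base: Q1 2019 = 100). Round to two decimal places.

113.24

Laspeyres quantity index uses base-period prices as weights.
ΣP(Q1 2019)·Q(Q2 2019) = 5×44 + 12×148 + 18×113 + 78×25 + 11×79 = 220 + 1776 + 2034 + 1950 + 869 = 6849
ΣP(Q1 2019)·Q(Q1 2019) = 5×37 + 12×131 + 18×112 + 78×20 + 11×65 = 185 + 1572 + 2016 + 1560 + 715 = 6048
Index = 6849 / 6048 × 100 = 113.2440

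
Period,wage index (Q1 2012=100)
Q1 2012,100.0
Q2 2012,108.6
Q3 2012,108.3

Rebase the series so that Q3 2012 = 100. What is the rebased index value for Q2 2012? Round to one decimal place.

Rebased(Q2 2012) = 108.6 / 108.3 × 100 = 100.2770

100.3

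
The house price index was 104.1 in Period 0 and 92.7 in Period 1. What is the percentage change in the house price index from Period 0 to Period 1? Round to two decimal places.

-10.95%

Change = (92.7 − 104.1) / 104.1 × 100
       = -11.4 / 104.1 × 100 = -10.9510%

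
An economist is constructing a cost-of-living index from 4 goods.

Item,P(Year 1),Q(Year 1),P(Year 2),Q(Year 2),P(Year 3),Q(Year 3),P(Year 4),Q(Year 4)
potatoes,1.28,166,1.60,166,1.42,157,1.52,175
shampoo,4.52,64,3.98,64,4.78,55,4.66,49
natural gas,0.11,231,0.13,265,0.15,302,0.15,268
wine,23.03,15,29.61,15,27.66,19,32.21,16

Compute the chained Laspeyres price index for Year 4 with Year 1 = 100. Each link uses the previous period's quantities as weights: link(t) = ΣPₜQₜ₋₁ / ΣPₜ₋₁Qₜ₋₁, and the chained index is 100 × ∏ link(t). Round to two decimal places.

Link Year 1→Year 2:
ΣP(Year 2)Q(Year 1) = 1.60×166 + 3.98×64 + 0.13×231 + 29.61×15 = 265.6 + 254.72 + 30.03 + 444.15 = 994.5
ΣP(Year 1)Q(Year 1) = 1.28×166 + 4.52×64 + 0.11×231 + 23.03×15 = 212.48 + 289.28 + 25.41 + 345.45 = 872.62
link = 994.5/872.62 = 1.139671
Link Year 2→Year 3:
ΣP(Year 3)Q(Year 2) = 1.42×166 + 4.78×64 + 0.15×265 + 27.66×15 = 235.72 + 305.92 + 39.75 + 414.9 = 996.29
ΣP(Year 2)Q(Year 2) = 1.60×166 + 3.98×64 + 0.13×265 + 29.61×15 = 265.6 + 254.72 + 34.45 + 444.15 = 998.92
link = 996.29/998.92 = 0.997367
Link Year 3→Year 4:
ΣP(Year 4)Q(Year 3) = 1.52×157 + 4.66×55 + 0.15×302 + 32.21×19 = 238.64 + 256.3 + 45.3 + 611.99 = 1152.23
ΣP(Year 3)Q(Year 3) = 1.42×157 + 4.78×55 + 0.15×302 + 27.66×19 = 222.94 + 262.9 + 45.3 + 525.54 = 1056.68
link = 1152.23/1056.68 = 1.090425
Chained index = 100 × 1.139671 × 0.997367 × 1.090425 = 123.9454

123.95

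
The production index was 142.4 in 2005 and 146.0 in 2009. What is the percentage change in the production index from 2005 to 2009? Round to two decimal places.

2.53%

Change = (146.0 − 142.4) / 142.4 × 100
       = 3.6 / 142.4 × 100 = 2.5281%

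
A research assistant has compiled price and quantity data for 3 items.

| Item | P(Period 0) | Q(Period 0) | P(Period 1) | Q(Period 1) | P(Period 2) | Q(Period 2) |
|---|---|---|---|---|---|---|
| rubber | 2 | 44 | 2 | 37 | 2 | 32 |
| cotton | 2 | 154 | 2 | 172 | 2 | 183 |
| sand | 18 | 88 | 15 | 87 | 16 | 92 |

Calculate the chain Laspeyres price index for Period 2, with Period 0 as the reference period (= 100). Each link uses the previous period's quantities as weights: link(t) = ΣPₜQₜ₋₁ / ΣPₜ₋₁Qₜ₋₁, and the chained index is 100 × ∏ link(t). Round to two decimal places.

Link Period 0→Period 1:
ΣP(Period 1)Q(Period 0) = 2×44 + 2×154 + 15×88 = 88 + 308 + 1320 = 1716
ΣP(Period 0)Q(Period 0) = 2×44 + 2×154 + 18×88 = 88 + 308 + 1584 = 1980
link = 1716/1980 = 0.866667
Link Period 1→Period 2:
ΣP(Period 2)Q(Period 1) = 2×37 + 2×172 + 16×87 = 74 + 344 + 1392 = 1810
ΣP(Period 1)Q(Period 1) = 2×37 + 2×172 + 15×87 = 74 + 344 + 1305 = 1723
link = 1810/1723 = 1.050493
Chained index = 100 × 0.866667 × 1.050493 = 91.0428

91.04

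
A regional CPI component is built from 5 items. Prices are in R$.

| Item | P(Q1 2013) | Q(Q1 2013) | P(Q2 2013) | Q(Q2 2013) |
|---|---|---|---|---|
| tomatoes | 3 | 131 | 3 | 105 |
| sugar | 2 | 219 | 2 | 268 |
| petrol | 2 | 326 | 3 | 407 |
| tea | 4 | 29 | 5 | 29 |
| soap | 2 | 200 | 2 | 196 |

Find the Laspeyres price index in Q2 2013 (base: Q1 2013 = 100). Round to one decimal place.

117.8

Laspeyres price index uses base-period quantities as weights.
ΣP(Q2 2013)·Q(Q1 2013) = 3×131 + 2×219 + 3×326 + 5×29 + 2×200 = 393 + 438 + 978 + 145 + 400 = 2354
ΣP(Q1 2013)·Q(Q1 2013) = 3×131 + 2×219 + 2×326 + 4×29 + 2×200 = 393 + 438 + 652 + 116 + 400 = 1999
Index = 2354 / 1999 × 100 = 117.7589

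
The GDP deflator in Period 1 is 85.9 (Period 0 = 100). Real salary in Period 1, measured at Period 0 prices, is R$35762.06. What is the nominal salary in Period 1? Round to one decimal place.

Nominal = Real × (Index/100) = 35762.06 × (85.9/100)
        = 35762.06 × 0.859 = 30719.6095

30719.6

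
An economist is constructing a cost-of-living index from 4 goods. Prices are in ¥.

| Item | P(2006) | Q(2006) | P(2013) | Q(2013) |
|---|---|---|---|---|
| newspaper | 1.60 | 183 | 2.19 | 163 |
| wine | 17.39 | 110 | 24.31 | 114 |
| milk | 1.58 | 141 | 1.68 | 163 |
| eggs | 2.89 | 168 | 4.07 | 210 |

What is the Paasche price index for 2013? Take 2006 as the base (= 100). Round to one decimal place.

137.0

Paasche price index uses current-period quantities as weights.
ΣP(2013)·Q(2013) = 2.19×163 + 24.31×114 + 1.68×163 + 4.07×210 = 356.97 + 2771.34 + 273.84 + 854.7 = 4256.85
ΣP(2006)·Q(2013) = 1.60×163 + 17.39×114 + 1.58×163 + 2.89×210 = 260.8 + 1982.46 + 257.54 + 606.9 = 3107.7
Index = 4256.85 / 3107.7 × 100 = 136.9775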